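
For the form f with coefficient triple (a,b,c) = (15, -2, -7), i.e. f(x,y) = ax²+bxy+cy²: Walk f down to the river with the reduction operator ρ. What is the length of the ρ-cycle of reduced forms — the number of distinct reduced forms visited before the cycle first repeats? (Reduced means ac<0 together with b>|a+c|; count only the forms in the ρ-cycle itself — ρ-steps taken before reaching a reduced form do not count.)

D = 424, ⌊√D⌋ = 20
descent: ρ → (-7,16,6)  [lands on river]
river: ρ → (6,20,-1)
river: ρ → (-1,20,6)
river: ρ → (6,16,-7)
river: ρ → (-7,12,10)
river: ρ → (10,8,-9)
river: ρ → (-9,10,9)
river: ρ → (9,8,-10)
river: ρ → (-10,12,7)
river: ρ → (7,16,-6)
river: ρ → (-6,20,1)
river: ρ → (1,20,-6)
river: ρ → (-6,16,7)
river: ρ → (7,12,-10)
river: ρ → (-10,8,9)
river: ρ → (9,10,-9)
river: ρ → (-9,8,10)
river: ρ → (10,12,-7)
ρ-cycle length = 18 (tail of 1 descent step not counted)

18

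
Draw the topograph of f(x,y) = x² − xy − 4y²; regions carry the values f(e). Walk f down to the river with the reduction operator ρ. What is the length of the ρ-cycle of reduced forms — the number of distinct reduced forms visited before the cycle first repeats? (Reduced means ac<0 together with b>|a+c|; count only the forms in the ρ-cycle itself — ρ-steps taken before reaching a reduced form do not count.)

D = 17, ⌊√D⌋ = 4
descent: ρ → (-4,1,1)
descent: ρ → (1,3,-2)  [lands on river]
river: ρ → (-2,1,2)
river: ρ → (2,3,-1)
river: ρ → (-1,3,2)
river: ρ → (2,1,-2)
river: ρ → (-2,3,1)
ρ-cycle length = 6 (tail of 2 descent steps not counted)

6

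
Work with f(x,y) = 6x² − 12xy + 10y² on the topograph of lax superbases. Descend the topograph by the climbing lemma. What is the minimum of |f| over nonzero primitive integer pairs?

translate: b→0 (≡-12 mod 12), so (6,-12,10)→(6,0,4)
flip: (6,0,4)→(4,0,6)
reduced (well bottom): (4,0,6) with a≤c, −a<b≤a
well minimum = a = 4

4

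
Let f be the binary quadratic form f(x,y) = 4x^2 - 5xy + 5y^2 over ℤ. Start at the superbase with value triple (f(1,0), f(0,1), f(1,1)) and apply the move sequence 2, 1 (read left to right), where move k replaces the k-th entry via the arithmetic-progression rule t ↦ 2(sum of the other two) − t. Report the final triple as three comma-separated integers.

start (4,5,4) = (f(1,0),f(0,1),f(1,1))
replace slot 2: 2·(4+4) − 5 = 11 → (4,11,4)
replace slot 1: 2·(11+4) − 4 = 26 → (26,11,4)

26,11,4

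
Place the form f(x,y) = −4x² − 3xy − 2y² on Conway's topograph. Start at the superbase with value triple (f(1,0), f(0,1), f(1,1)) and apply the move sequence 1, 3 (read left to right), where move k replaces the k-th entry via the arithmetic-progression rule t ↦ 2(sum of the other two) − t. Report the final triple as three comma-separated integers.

start (-4,-2,-9) = (f(1,0),f(0,1),f(1,1))
replace slot 1: 2·((-2)+(-9)) − (-4) = -18 → (-18,-2,-9)
replace slot 3: 2·((-18)+(-2)) − (-9) = -31 → (-18,-2,-31)

-18,-2,-31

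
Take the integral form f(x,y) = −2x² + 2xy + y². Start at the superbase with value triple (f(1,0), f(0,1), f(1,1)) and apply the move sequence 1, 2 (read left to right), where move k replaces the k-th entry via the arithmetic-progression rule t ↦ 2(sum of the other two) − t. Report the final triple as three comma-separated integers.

start (-2,1,1) = (f(1,0),f(0,1),f(1,1))
replace slot 1: 2·(1+1) − (-2) = 6 → (6,1,1)
replace slot 2: 2·(6+1) − 1 = 13 → (6,13,1)

6,13,1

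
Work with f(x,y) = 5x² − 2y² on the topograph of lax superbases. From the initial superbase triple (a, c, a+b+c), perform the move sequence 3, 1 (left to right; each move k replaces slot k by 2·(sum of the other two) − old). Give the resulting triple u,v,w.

start (5,-2,3) = (f(1,0),f(0,1),f(1,1))
replace slot 3: 2·(5+(-2)) − 3 = 3 → (5,-2,3)
replace slot 1: 2·((-2)+3) − 5 = -3 → (-3,-2,3)

-3,-2,3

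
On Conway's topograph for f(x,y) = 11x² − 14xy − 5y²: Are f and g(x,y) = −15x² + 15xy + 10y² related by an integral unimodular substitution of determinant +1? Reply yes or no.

D₁ = 416, D₂ = 825
discriminants differ ⇒ not SL₂(ℤ)-equivalent

no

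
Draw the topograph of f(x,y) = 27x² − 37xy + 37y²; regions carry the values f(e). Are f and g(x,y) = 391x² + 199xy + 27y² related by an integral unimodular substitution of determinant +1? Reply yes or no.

D₁ = -2627, D₂ = -2627
f: translate: b→17 (≡-37 mod 54), so (27,-37,37)→(27,17,27)
f: reduced (well bottom): (27,17,27) with a≤c, −a<b≤a
g: flip: (391,199,27)→(27,-199,391)
g: translate: b→17 (≡-199 mod 54), so (27,-199,391)→(27,17,27)
g: reduced (well bottom): (27,17,27) with a≤c, −a<b≤a
reduced forms (27, 17, 27) vs (27, 17, 27) ⇒ equivalent

yes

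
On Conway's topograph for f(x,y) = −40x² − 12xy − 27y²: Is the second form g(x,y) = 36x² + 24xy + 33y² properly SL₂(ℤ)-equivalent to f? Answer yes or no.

D₁ = -4176, D₂ = -4176
f is negative-definite; reduce −f:
−f: flip: (40,12,27)→(27,-12,40)
−f: reduced (well bottom): (27,-12,40) with a≤c, −a<b≤a
flip sign back: reduced form of f is (-27,12,-40)
g: flip: (36,24,33)→(33,-24,36)
g: reduced (well bottom): (33,-24,36) with a≤c, −a<b≤a
reduced forms (-27, 12, -40) vs (33, -24, 36) ⇒ inequivalent

no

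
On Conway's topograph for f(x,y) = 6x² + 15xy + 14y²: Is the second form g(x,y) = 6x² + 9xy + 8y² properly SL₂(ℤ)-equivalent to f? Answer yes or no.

D₁ = -111, D₂ = -111
f: translate: b→3 (≡15 mod 12), so (6,15,14)→(6,3,5)
f: flip: (6,3,5)→(5,-3,6)
f: reduced (well bottom): (5,-3,6) with a≤c, −a<b≤a
g: translate: b→-3 (≡9 mod 12), so (6,9,8)→(6,-3,5)
g: flip: (6,-3,5)→(5,3,6)
g: reduced (well bottom): (5,3,6) with a≤c, −a<b≤a
reduced forms (5, -3, 6) vs (5, 3, 6) ⇒ inequivalent

no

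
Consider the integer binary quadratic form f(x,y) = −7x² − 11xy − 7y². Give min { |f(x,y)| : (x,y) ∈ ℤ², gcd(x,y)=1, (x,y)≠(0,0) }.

translate: b→-3 (≡11 mod 14), so (7,11,7)→(7,-3,3)
flip: (7,-3,3)→(3,3,7)
reduced (well bottom): (3,3,7) with a≤c, −a<b≤a
well minimum |f| = |-3| = 3 (negative-definite)

3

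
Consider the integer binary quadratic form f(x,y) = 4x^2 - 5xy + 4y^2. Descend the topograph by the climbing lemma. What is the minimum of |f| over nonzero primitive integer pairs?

translate: b→3 (≡-5 mod 8), so (4,-5,4)→(4,3,3)
flip: (4,3,3)→(3,-3,4)
translate: b→3 (≡-3 mod 6), so (3,-3,4)→(3,3,4)
reduced (well bottom): (3,3,4) with a≤c, −a<b≤a
well minimum = a = 3

3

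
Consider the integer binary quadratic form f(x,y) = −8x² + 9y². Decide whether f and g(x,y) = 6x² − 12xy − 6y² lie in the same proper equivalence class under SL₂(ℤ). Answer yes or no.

D₁ = 288, D₂ = 288
river cycle of f (length 2): (-8, 16, 1), (1, 16, -8)
river cycle of g (length 2): (-6, 12, 6), (6, 12, -6)
cycles differ ⇒ inequivalent

no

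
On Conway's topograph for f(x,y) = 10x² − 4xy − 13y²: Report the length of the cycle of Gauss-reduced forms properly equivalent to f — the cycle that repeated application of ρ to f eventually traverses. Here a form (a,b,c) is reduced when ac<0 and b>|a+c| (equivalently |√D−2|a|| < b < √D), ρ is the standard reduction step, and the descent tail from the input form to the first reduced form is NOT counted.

D = 536, ⌊√D⌋ = 23
descent: ρ → (-13,4,10)  [lands on river]
river: ρ → (10,16,-7)
river: ρ → (-7,12,14)
river: ρ → (14,16,-5)
river: ρ → (-5,14,17)
river: ρ → (17,20,-2)
river: ρ → (-2,20,17)
river: ρ → (17,14,-5)
river: ρ → (-5,16,14)
river: ρ → (14,12,-7)
river: ρ → (-7,16,10)
river: ρ → (10,4,-13)
river: ρ → (-13,22,1)
river: ρ → (1,22,-13)
ρ-cycle length = 14 (tail of 1 descent step not counted)

14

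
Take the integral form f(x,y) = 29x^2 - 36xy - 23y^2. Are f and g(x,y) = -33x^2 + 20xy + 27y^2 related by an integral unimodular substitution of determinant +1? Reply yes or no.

D₁ = 3964, D₂ = 3964
river cycle of f (length 60): (-23, 36, 29), (29, 22, -30), (-30, 38, 21), (21, 46, -22), (-22, 42, 25), (25, 58, -6), (-6, 62, 5), (5, 58, -30), (-30, 62, 1), (1, 62, -30), … (50 more)
river cycle of g (length 60): (27, 34, -26), (-26, 18, 35), (35, 52, -9), (-9, 56, 23), (23, 36, -29), (-29, 22, 30), (30, 38, -21), (-21, 46, 22), (22, 42, -25), (-25, 58, 6), … (50 more)
cycles differ ⇒ inequivalent

no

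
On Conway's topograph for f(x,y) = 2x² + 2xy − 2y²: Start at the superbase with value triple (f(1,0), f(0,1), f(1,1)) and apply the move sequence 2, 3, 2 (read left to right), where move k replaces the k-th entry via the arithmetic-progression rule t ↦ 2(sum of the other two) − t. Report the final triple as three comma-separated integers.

start (2,-2,2) = (f(1,0),f(0,1),f(1,1))
replace slot 2: 2·(2+2) − (-2) = 10 → (2,10,2)
replace slot 3: 2·(2+10) − 2 = 22 → (2,10,22)
replace slot 2: 2·(2+22) − 10 = 38 → (2,38,22)

2,38,22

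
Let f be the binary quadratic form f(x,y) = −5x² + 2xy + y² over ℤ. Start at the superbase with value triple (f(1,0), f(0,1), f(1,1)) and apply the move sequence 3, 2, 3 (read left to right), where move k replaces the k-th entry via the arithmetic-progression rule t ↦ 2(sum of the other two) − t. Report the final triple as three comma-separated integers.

start (-5,1,-2) = (f(1,0),f(0,1),f(1,1))
replace slot 3: 2·((-5)+1) − (-2) = -6 → (-5,1,-6)
replace slot 2: 2·((-5)+(-6)) − 1 = -23 → (-5,-23,-6)
replace slot 3: 2·((-5)+(-23)) − (-6) = -50 → (-5,-23,-50)

-5,-23,-50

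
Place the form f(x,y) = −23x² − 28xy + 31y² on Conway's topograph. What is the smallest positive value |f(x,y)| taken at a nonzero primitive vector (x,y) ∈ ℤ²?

descent: ρ → (31,28,-23)  [lands on river]
river: ρ → (-23,18,36)
river: ρ → (36,54,-5)
river: ρ → (-5,56,25)
river: ρ → (25,44,-17)
river: ρ → (-17,58,4)
river: ρ → (4,54,-45)
river: ρ → (-45,36,13)
river: ρ → (13,42,-36)
river: ρ → (-36,30,19)
river: ρ → (19,46,-20)
river: ρ → (-20,34,31)
closes: descent 1, river 12
min |a| on river = 4

4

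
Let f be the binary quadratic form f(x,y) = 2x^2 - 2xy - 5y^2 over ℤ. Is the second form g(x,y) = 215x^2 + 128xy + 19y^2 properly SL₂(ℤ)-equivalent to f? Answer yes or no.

D₁ = 44, D₂ = 44
river cycle of f (length 2): (2, 6, -1), (-1, 6, 2)
river cycle of g (length 2): (2, 6, -1), (-1, 6, 2)
cycles coincide ⇒ equivalent

yes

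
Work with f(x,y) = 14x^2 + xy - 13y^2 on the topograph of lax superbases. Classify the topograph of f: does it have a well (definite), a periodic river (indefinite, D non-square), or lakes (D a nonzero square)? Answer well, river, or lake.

D = b²−4ac = 1² − 4·14·(-13) = 729
D = 27² is a perfect square ⇒ form factors over ℤ ⇒ lakes

lake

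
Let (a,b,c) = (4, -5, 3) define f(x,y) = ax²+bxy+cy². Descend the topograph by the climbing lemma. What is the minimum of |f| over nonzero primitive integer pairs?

translate: b→3 (≡-5 mod 8), so (4,-5,3)→(4,3,2)
flip: (4,3,2)→(2,-3,4)
translate: b→1 (≡-3 mod 4), so (2,-3,4)→(2,1,3)
reduced (well bottom): (2,1,3) with a≤c, −a<b≤a
well minimum = a = 2

2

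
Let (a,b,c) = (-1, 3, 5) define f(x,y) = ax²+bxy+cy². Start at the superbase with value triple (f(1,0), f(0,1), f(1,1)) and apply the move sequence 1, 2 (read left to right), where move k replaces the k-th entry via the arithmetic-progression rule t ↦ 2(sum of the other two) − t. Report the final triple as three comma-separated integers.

start (-1,5,7) = (f(1,0),f(0,1),f(1,1))
replace slot 1: 2·(5+7) − (-1) = 25 → (25,5,7)
replace slot 2: 2·(25+7) − 5 = 59 → (25,59,7)

25,59,7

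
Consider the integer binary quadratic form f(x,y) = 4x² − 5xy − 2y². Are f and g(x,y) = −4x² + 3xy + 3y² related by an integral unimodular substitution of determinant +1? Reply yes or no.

D₁ = 57, D₂ = 57
river cycle of f (length 6): (-2, 5, 4), (4, 3, -3), (-3, 3, 4), (4, 5, -2), (-2, 7, 1), (1, 7, -2)
river cycle of g (length 6): (3, 3, -4), (-4, 5, 2), (2, 7, -1), (-1, 7, 2), (2, 5, -4), (-4, 3, 3)
cycles differ ⇒ inequivalent

no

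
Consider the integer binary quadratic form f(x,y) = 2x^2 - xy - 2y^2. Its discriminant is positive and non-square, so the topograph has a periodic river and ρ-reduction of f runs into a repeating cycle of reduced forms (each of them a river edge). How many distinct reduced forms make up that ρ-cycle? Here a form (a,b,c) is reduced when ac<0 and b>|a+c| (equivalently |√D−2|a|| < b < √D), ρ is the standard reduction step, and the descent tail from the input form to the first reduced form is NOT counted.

D = 17, ⌊√D⌋ = 4
descent: ρ → (-2,1,2)  [lands on river]
river: ρ → (2,3,-1)
river: ρ → (-1,3,2)
river: ρ → (2,1,-2)
river: ρ → (-2,3,1)
river: ρ → (1,3,-2)
ρ-cycle length = 6 (tail of 1 descent step not counted)

6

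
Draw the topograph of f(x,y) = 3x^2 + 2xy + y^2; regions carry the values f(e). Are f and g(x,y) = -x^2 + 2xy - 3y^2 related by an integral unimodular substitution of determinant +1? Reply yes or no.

D₁ = -8, D₂ = -8
f: flip: (3,2,1)→(1,-2,3)
f: translate: b→0 (≡-2 mod 2), so (1,-2,3)→(1,0,2)
f: reduced (well bottom): (1,0,2) with a≤c, −a<b≤a
g is negative-definite; reduce −g:
−g: translate: b→0 (≡-2 mod 2), so (1,-2,3)→(1,0,2)
−g: reduced (well bottom): (1,0,2) with a≤c, −a<b≤a
flip sign back: reduced form of g is (-1,0,-2)
reduced forms (1, 0, 2) vs (-1, 0, -2) ⇒ inequivalent

no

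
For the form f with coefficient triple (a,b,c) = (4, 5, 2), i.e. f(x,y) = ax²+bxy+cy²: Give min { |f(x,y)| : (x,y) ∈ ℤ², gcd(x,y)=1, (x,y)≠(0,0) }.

translate: b→-3 (≡5 mod 8), so (4,5,2)→(4,-3,1)
flip: (4,-3,1)→(1,3,4)
translate: b→1 (≡3 mod 2), so (1,3,4)→(1,1,2)
reduced (well bottom): (1,1,2) with a≤c, −a<b≤a
well minimum = a = 1

1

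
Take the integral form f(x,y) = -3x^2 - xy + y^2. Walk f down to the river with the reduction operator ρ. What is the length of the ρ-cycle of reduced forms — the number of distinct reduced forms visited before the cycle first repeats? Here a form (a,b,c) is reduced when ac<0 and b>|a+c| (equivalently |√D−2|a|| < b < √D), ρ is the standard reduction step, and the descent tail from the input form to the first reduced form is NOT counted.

D = 13, ⌊√D⌋ = 3
descent: ρ → (1,3,-1)  [lands on river]
river: ρ → (-1,3,1)
ρ-cycle length = 2 (tail of 1 descent step not counted)

2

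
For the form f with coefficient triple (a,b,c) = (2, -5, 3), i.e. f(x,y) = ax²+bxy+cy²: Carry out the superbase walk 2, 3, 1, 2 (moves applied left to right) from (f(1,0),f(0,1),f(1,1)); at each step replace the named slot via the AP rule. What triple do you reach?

start (2,3,0) = (f(1,0),f(0,1),f(1,1))
replace slot 2: 2·(2+0) − 3 = 1 → (2,1,0)
replace slot 3: 2·(2+1) − 0 = 6 → (2,1,6)
replace slot 1: 2·(1+6) − 2 = 12 → (12,1,6)
replace slot 2: 2·(12+6) − 1 = 35 → (12,35,6)

12,35,6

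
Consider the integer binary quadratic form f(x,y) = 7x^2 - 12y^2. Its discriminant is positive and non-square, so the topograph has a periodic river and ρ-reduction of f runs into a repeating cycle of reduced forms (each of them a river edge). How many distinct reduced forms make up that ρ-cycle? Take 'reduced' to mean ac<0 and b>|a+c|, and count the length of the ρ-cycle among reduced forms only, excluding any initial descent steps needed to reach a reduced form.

D = 336, ⌊√D⌋ = 18
descent: ρ → (-12,0,7)
descent: ρ → (7,14,-5)  [lands on river]
river: ρ → (-5,16,4)
river: ρ → (4,16,-5)
river: ρ → (-5,14,7)
ρ-cycle length = 4 (tail of 2 descent steps not counted)

4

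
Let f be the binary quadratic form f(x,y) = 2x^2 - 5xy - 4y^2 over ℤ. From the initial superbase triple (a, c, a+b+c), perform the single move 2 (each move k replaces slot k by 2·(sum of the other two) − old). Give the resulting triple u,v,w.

start (2,-4,-7) = (f(1,0),f(0,1),f(1,1))
replace slot 2: 2·(2+(-7)) − (-4) = -6 → (2,-6,-7)

2,-6,-7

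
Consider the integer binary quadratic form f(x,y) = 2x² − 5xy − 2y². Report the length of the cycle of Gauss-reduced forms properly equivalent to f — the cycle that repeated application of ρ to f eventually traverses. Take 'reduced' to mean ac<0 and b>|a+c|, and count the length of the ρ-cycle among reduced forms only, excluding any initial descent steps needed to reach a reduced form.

D = 41, ⌊√D⌋ = 6
descent: ρ → (-2,5,2)  [lands on river]
river: ρ → (2,3,-4)
river: ρ → (-4,5,1)
river: ρ → (1,5,-4)
river: ρ → (-4,3,2)
river: ρ → (2,5,-2)
river: ρ → (-2,3,4)
river: ρ → (4,5,-1)
river: ρ → (-1,5,4)
river: ρ → (4,3,-2)
ρ-cycle length = 10 (tail of 1 descent step not counted)

10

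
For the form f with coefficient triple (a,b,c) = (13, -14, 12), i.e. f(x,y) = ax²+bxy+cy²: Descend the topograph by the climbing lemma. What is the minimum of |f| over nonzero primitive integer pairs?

translate: b→12 (≡-14 mod 26), so (13,-14,12)→(13,12,11)
flip: (13,12,11)→(11,-12,13)
translate: b→10 (≡-12 mod 22), so (11,-12,13)→(11,10,12)
reduced (well bottom): (11,10,12) with a≤c, −a<b≤a
well minimum = a = 11

11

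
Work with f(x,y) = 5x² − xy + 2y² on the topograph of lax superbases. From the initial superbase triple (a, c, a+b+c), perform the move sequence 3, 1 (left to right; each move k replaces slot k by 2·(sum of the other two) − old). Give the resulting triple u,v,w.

start (5,2,6) = (f(1,0),f(0,1),f(1,1))
replace slot 3: 2·(5+2) − 6 = 8 → (5,2,8)
replace slot 1: 2·(2+8) − 5 = 15 → (15,2,8)

15,2,8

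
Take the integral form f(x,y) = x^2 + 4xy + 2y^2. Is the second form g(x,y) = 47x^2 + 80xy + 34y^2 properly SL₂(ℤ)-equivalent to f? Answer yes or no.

D₁ = 8, D₂ = 8
river cycle of f (length 2): (-1, 2, 1), (1, 2, -1)
river cycle of g (length 2): (1, 2, -1), (-1, 2, 1)
cycles coincide ⇒ equivalent

yes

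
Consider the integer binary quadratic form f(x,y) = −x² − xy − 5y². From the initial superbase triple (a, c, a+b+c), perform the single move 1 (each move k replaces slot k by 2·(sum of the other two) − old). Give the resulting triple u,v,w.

start (-1,-5,-7) = (f(1,0),f(0,1),f(1,1))
replace slot 1: 2·((-5)+(-7)) − (-1) = -23 → (-23,-5,-7)

-23,-5,-7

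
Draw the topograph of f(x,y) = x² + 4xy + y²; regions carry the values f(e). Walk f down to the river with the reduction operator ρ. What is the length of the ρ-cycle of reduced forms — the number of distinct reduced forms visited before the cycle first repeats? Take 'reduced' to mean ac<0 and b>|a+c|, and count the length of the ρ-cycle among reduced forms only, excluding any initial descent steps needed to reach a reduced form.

D = 12, ⌊√D⌋ = 3
descent: ρ → (1,2,-2)  [lands on river]
river: ρ → (-2,2,1)
ρ-cycle length = 2 (tail of 1 descent step not counted)

2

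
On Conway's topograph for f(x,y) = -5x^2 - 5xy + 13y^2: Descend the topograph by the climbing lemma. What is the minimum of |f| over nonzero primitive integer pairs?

descent: ρ → (13,5,-5)
descent: ρ → (-5,15,3)  [lands on river]
river: ρ → (3,15,-5)
closes: descent 2, river 2
min |a| on river = 3

3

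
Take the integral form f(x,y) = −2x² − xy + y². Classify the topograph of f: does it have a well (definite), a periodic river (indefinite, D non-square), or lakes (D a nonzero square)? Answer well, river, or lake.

D = b²−4ac = (-1)² − 4·(-2)·1 = 9
D = 3² is a perfect square ⇒ form factors over ℤ ⇒ lakes

lake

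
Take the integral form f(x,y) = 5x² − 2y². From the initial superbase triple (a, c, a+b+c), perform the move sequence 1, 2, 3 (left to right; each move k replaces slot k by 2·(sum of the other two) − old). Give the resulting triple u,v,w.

start (5,-2,3) = (f(1,0),f(0,1),f(1,1))
replace slot 1: 2·((-2)+3) − 5 = -3 → (-3,-2,3)
replace slot 2: 2·((-3)+3) − (-2) = 2 → (-3,2,3)
replace slot 3: 2·((-3)+2) − 3 = -5 → (-3,2,-5)

-3,2,-5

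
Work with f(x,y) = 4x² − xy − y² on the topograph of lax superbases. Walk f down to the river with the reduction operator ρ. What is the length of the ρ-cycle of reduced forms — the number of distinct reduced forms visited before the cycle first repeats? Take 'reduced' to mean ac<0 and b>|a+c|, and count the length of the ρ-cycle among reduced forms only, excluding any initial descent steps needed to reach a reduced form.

D = 17, ⌊√D⌋ = 4
descent: ρ → (-1,3,2)  [lands on river]
river: ρ → (2,1,-2)
river: ρ → (-2,3,1)
river: ρ → (1,3,-2)
river: ρ → (-2,1,2)
river: ρ → (2,3,-1)
ρ-cycle length = 6 (tail of 1 descent step not counted)

6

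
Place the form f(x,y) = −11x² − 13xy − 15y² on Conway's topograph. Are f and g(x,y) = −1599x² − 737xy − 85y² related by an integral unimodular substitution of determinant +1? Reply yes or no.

D₁ = -491, D₂ = -491
f is negative-definite; reduce −f:
−f: translate: b→-9 (≡13 mod 22), so (11,13,15)→(11,-9,13)
−f: reduced (well bottom): (11,-9,13) with a≤c, −a<b≤a
flip sign back: reduced form of f is (-11,9,-13)
g is negative-definite; reduce −g:
−g: flip: (1599,737,85)→(85,-737,1599)
−g: translate: b→-57 (≡-737 mod 170), so (85,-737,1599)→(85,-57,11)
−g: flip: (85,-57,11)→(11,57,85)
−g: translate: b→-9 (≡57 mod 22), so (11,57,85)→(11,-9,13)
−g: reduced (well bottom): (11,-9,13) with a≤c, −a<b≤a
flip sign back: reduced form of g is (-11,9,-13)
reduced forms (-11, 9, -13) vs (-11, 9, -13) ⇒ equivalent

yes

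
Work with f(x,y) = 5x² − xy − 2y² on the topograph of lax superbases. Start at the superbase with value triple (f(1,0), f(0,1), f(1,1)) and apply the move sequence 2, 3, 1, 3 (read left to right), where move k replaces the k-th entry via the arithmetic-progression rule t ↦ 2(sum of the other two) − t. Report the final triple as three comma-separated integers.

start (5,-2,2) = (f(1,0),f(0,1),f(1,1))
replace slot 2: 2·(5+2) − (-2) = 16 → (5,16,2)
replace slot 3: 2·(5+16) − 2 = 40 → (5,16,40)
replace slot 1: 2·(16+40) − 5 = 107 → (107,16,40)
replace slot 3: 2·(107+16) − 40 = 206 → (107,16,206)

107,16,206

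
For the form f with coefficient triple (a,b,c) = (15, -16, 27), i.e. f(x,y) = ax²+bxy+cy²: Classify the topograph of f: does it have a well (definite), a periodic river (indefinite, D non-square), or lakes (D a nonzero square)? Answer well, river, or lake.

D = b²−4ac = (-16)² − 4·15·27 = -1364
D < 0 ⇒ definite ⇒ every region one sign ⇒ single well

well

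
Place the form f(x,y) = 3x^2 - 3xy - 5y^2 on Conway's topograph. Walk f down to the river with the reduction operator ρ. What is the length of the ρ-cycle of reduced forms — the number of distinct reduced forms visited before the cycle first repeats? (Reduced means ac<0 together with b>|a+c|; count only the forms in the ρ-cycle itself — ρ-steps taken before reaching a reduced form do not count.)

D = 69, ⌊√D⌋ = 8
descent: ρ → (-5,3,3)  [lands on river]
river: ρ → (3,3,-5)
river: ρ → (-5,7,1)
river: ρ → (1,7,-5)
ρ-cycle length = 4 (tail of 1 descent step not counted)

4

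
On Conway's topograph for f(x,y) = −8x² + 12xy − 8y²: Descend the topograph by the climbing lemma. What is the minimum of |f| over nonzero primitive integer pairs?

translate: b→4 (≡-12 mod 16), so (8,-12,8)→(8,4,4)
flip: (8,4,4)→(4,-4,8)
translate: b→4 (≡-4 mod 8), so (4,-4,8)→(4,4,8)
reduced (well bottom): (4,4,8) with a≤c, −a<b≤a
well minimum |f| = |-4| = 4 (negative-definite)

4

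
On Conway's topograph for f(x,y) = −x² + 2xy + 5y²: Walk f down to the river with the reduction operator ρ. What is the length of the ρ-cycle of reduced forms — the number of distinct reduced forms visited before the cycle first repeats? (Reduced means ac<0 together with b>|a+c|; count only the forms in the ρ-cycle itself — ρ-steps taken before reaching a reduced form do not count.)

D = 24, ⌊√D⌋ = 4
descent: ρ → (5,-2,-1)
descent: ρ → (-1,4,2)  [lands on river]
river: ρ → (2,4,-1)
ρ-cycle length = 2 (tail of 2 descent steps not counted)

2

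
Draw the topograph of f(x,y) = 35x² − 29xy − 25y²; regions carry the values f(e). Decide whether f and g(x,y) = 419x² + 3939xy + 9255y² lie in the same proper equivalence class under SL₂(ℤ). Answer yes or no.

D₁ = 4341, D₂ = 4341
river cycle of f (length 30): (-25, 29, 35), (35, 41, -19), (-19, 35, 41), (41, 47, -13), (-13, 57, 21), (21, 27, -43), (-43, 59, 5), (5, 61, -31), (-31, 63, 3), (3, 63, -31), … (20 more)
river cycle of g (length 30): (35, 41, -19), (-19, 35, 41), (41, 47, -13), (-13, 57, 21), (21, 27, -43), (-43, 59, 5), (5, 61, -31), (-31, 63, 3), (3, 63, -31), (-31, 61, 5), … (20 more)
cycles coincide ⇒ equivalent

yes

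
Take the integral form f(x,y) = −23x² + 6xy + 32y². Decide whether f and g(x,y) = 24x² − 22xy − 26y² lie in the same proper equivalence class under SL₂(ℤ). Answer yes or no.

D₁ = 2980, D₂ = 2980
river cycle of f (length 14): (-23, 52, 3), (3, 50, -40), (-40, 30, 13), (13, 48, -13), (-13, 30, 40), (40, 50, -3), (-3, 52, 23), (23, 40, -15), (-15, 50, 8), (8, 46, -27), … (4 more)
river cycle of g (length 18): (-26, 22, 24), (24, 26, -24), (-24, 22, 26), (26, 30, -20), (-20, 50, 6), (6, 46, -36), (-36, 26, 16), (16, 38, -24), (-24, 10, 30), (30, 50, -4), … (8 more)
cycles differ ⇒ inequivalent

no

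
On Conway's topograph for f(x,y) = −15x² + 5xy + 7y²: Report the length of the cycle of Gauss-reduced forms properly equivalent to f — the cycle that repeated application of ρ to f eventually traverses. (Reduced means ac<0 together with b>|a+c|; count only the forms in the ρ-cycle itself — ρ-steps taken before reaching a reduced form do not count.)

D = 445, ⌊√D⌋ = 21
descent: ρ → (7,9,-13)  [lands on river]
river: ρ → (-13,17,3)
river: ρ → (3,19,-7)
river: ρ → (-7,9,13)
river: ρ → (13,17,-3)
river: ρ → (-3,19,7)
ρ-cycle length = 6 (tail of 1 descent step not counted)

6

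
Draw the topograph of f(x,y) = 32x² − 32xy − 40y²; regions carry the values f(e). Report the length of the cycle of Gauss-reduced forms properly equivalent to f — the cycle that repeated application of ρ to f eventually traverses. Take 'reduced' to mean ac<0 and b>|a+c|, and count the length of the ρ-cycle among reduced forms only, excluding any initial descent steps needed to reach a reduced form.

D = 6144, ⌊√D⌋ = 78
descent: ρ → (-40,32,32)  [lands on river]
river: ρ → (32,32,-40)
river: ρ → (-40,48,24)
river: ρ → (24,48,-40)
ρ-cycle length = 4 (tail of 1 descent step not counted)

4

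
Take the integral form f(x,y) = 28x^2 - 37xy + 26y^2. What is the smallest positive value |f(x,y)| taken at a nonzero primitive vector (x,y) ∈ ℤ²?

translate: b→19 (≡-37 mod 56), so (28,-37,26)→(28,19,17)
flip: (28,19,17)→(17,-19,28)
translate: b→15 (≡-19 mod 34), so (17,-19,28)→(17,15,26)
reduced (well bottom): (17,15,26) with a≤c, −a<b≤a
well minimum = a = 17

17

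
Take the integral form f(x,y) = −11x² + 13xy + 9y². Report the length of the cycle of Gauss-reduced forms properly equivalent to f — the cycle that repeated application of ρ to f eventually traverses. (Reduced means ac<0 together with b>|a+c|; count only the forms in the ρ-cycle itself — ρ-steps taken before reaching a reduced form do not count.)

D = 565, ⌊√D⌋ = 23
river: ρ → (9,23,-1)
river: ρ → (-1,23,9)
river: ρ → (9,13,-11)
river: ρ → (-11,9,11)
river: ρ → (11,13,-9)
river: ρ → (-9,23,1)
river: ρ → (1,23,-9)
river: ρ → (-9,13,11)
river: ρ → (11,9,-11)
river: ρ → (-11,13,9)
ρ-cycle length = 10 (tail of 0 descent steps not counted)

10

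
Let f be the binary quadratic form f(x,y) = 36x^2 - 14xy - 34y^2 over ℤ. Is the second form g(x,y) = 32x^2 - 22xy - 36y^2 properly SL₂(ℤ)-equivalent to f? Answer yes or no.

D₁ = 5092, D₂ = 5092
river cycle of f (length 36): (-34, 14, 36), (36, 58, -12), (-12, 62, 26), (26, 42, -32), (-32, 22, 36), (36, 50, -18), (-18, 58, 24), (24, 38, -38), (-38, 38, 24), (24, 58, -18), … (26 more)
river cycle of g (length 36): (-36, 22, 32), (32, 42, -26), (-26, 62, 12), (12, 58, -36), (-36, 14, 34), (34, 54, -16), (-16, 42, 52), (52, 62, -6), (-6, 70, 8), (8, 58, -54), … (26 more)
cycles differ ⇒ inequivalent

no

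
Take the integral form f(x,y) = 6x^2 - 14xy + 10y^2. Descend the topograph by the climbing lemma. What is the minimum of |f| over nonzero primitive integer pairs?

translate: b→-2 (≡-14 mod 12), so (6,-14,10)→(6,-2,2)
flip: (6,-2,2)→(2,2,6)
reduced (well bottom): (2,2,6) with a≤c, −a<b≤a
well minimum = a = 2

2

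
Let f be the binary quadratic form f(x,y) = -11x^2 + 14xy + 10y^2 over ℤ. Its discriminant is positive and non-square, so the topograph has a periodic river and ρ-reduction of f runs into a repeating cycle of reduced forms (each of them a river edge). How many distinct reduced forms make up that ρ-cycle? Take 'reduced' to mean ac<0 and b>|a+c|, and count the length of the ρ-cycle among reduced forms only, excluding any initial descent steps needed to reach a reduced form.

D = 636, ⌊√D⌋ = 25
river: ρ → (10,6,-15)
river: ρ → (-15,24,1)
river: ρ → (1,24,-15)
river: ρ → (-15,6,10)
river: ρ → (10,14,-11)
river: ρ → (-11,8,13)
river: ρ → (13,18,-6)
river: ρ → (-6,18,13)
river: ρ → (13,8,-11)
river: ρ → (-11,14,10)
ρ-cycle length = 10 (tail of 0 descent steps not counted)

10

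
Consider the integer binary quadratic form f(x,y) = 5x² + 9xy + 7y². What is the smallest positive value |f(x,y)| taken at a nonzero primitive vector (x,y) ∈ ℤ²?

translate: b→-1 (≡9 mod 10), so (5,9,7)→(5,-1,3)
flip: (5,-1,3)→(3,1,5)
reduced (well bottom): (3,1,5) with a≤c, −a<b≤a
well minimum = a = 3

3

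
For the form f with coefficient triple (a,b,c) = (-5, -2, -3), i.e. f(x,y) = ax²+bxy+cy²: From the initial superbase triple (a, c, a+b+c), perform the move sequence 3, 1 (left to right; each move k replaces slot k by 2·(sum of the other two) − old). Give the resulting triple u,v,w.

start (-5,-3,-10) = (f(1,0),f(0,1),f(1,1))
replace slot 3: 2·((-5)+(-3)) − (-10) = -6 → (-5,-3,-6)
replace slot 1: 2·((-3)+(-6)) − (-5) = -13 → (-13,-3,-6)

-13,-3,-6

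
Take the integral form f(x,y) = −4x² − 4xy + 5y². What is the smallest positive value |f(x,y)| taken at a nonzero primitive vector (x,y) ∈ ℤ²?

descent: ρ → (5,4,-4)  [lands on river]
river: ρ → (-4,4,5)
river: ρ → (5,6,-3)
river: ρ → (-3,6,5)
closes: descent 1, river 4
min |a| on river = 3

3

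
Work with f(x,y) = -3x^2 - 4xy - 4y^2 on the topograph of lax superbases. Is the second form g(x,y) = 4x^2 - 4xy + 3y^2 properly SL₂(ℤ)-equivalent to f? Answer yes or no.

D₁ = -32, D₂ = -32
f is negative-definite; reduce −f:
−f: translate: b→-2 (≡4 mod 6), so (3,4,4)→(3,-2,3)
−f: flip: (3,-2,3)→(3,2,3)
−f: reduced (well bottom): (3,2,3) with a≤c, −a<b≤a
flip sign back: reduced form of f is (-3,-2,-3)
g: translate: b→4 (≡-4 mod 8), so (4,-4,3)→(4,4,3)
g: flip: (4,4,3)→(3,-4,4)
g: translate: b→2 (≡-4 mod 6), so (3,-4,4)→(3,2,3)
g: reduced (well bottom): (3,2,3) with a≤c, −a<b≤a
reduced forms (-3, -2, -3) vs (3, 2, 3) ⇒ inequivalent

no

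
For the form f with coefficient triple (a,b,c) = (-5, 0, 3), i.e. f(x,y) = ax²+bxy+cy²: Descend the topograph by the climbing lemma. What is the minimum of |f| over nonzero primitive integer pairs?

descent: ρ → (3,6,-2)  [lands on river]
river: ρ → (-2,6,3)
closes: descent 1, river 2
min |a| on river = 2

2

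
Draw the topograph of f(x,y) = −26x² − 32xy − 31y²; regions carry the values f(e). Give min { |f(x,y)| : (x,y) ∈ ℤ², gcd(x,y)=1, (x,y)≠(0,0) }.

translate: b→-20 (≡32 mod 52), so (26,32,31)→(26,-20,25)
flip: (26,-20,25)→(25,20,26)
reduced (well bottom): (25,20,26) with a≤c, −a<b≤a
well minimum |f| = |-25| = 25 (negative-definite)

25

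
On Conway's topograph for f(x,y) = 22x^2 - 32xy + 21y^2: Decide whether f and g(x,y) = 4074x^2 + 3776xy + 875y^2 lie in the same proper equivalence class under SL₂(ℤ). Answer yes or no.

D₁ = -824, D₂ = -824
f: translate: b→12 (≡-32 mod 44), so (22,-32,21)→(22,12,11)
f: flip: (22,12,11)→(11,-12,22)
f: translate: b→10 (≡-12 mod 22), so (11,-12,22)→(11,10,21)
f: reduced (well bottom): (11,10,21) with a≤c, −a<b≤a
g: flip: (4074,3776,875)→(875,-3776,4074)
g: translate: b→-276 (≡-3776 mod 1750), so (875,-3776,4074)→(875,-276,22)
g: flip: (875,-276,22)→(22,276,875)
g: translate: b→12 (≡276 mod 44), so (22,276,875)→(22,12,11)
g: flip: (22,12,11)→(11,-12,22)
g: translate: b→10 (≡-12 mod 22), so (11,-12,22)→(11,10,21)
g: reduced (well bottom): (11,10,21) with a≤c, −a<b≤a
reduced forms (11, 10, 21) vs (11, 10, 21) ⇒ equivalent

yes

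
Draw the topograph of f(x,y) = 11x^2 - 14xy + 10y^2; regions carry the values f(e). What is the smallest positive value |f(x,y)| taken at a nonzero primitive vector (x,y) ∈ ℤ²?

translate: b→8 (≡-14 mod 22), so (11,-14,10)→(11,8,7)
flip: (11,8,7)→(7,-8,11)
translate: b→6 (≡-8 mod 14), so (7,-8,11)→(7,6,10)
reduced (well bottom): (7,6,10) with a≤c, −a<b≤a
well minimum = a = 7

7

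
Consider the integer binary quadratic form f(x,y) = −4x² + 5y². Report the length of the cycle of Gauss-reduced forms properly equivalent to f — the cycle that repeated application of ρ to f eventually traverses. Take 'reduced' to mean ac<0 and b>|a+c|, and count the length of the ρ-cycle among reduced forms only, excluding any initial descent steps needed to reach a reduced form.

D = 80, ⌊√D⌋ = 8
descent: ρ → (5,0,-4)
descent: ρ → (-4,8,1)  [lands on river]
river: ρ → (1,8,-4)
ρ-cycle length = 2 (tail of 2 descent steps not counted)

2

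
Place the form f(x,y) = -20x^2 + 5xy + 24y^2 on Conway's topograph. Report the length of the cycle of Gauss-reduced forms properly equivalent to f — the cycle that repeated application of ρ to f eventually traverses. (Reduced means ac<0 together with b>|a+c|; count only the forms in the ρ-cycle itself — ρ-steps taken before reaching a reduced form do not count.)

D = 1945, ⌊√D⌋ = 44
river: ρ → (24,43,-1)
river: ρ → (-1,43,24)
river: ρ → (24,5,-20)
river: ρ → (-20,35,9)
river: ρ → (9,37,-16)
river: ρ → (-16,27,19)
river: ρ → (19,11,-24)
river: ρ → (-24,37,6)
river: ρ → (6,35,-30)
river: ρ → (-30,25,11)
river: ρ → (11,41,-6)
river: ρ → (-6,43,4)
river: ρ → (4,37,-36)
river: ρ → (-36,35,5)
river: ρ → (5,35,-36)
river: ρ → (-36,37,4)
river: ρ → (4,43,-6)
river: ρ → (-6,41,11)
river: ρ → (11,25,-30)
river: ρ → (-30,35,6)
river: ρ → (6,37,-24)
river: ρ → (-24,11,19)
river: ρ → (19,27,-16)
river: ρ → (-16,37,9)
river: ρ → (9,35,-20)
river: ρ → (-20,5,24)
ρ-cycle length = 26 (tail of 0 descent steps not counted)

26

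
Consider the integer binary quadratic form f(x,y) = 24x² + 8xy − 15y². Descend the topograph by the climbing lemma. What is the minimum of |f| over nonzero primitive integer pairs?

descent: ρ → (-15,22,17)  [lands on river]
river: ρ → (17,12,-20)
river: ρ → (-20,28,9)
river: ρ → (9,26,-23)
river: ρ → (-23,20,12)
river: ρ → (12,28,-15)
river: ρ → (-15,32,8)
river: ρ → (8,32,-15)
river: ρ → (-15,28,12)
river: ρ → (12,20,-23)
river: ρ → (-23,26,9)
river: ρ → (9,28,-20)
river: ρ → (-20,12,17)
river: ρ → (17,22,-15)
river: ρ → (-15,38,1)
river: ρ → (1,38,-15)
closes: descent 1, river 16
min |a| on river = 1

1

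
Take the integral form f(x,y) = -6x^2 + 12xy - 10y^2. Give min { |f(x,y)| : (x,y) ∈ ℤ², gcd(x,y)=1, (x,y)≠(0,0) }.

translate: b→0 (≡-12 mod 12), so (6,-12,10)→(6,0,4)
flip: (6,0,4)→(4,0,6)
reduced (well bottom): (4,0,6) with a≤c, −a<b≤a
well minimum |f| = |-4| = 4 (negative-definite)

4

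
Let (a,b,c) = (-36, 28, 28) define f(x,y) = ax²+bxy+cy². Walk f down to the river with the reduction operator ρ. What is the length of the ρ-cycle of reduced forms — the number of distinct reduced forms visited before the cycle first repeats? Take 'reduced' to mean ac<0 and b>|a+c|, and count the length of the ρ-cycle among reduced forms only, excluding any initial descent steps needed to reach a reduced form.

D = 4816, ⌊√D⌋ = 69
river: ρ → (28,28,-36)
river: ρ → (-36,44,20)
river: ρ → (20,36,-44)
river: ρ → (-44,52,12)
river: ρ → (12,68,-4)
river: ρ → (-4,68,12)
river: ρ → (12,52,-44)
river: ρ → (-44,36,20)
river: ρ → (20,44,-36)
river: ρ → (-36,28,28)
ρ-cycle length = 10 (tail of 0 descent steps not counted)

10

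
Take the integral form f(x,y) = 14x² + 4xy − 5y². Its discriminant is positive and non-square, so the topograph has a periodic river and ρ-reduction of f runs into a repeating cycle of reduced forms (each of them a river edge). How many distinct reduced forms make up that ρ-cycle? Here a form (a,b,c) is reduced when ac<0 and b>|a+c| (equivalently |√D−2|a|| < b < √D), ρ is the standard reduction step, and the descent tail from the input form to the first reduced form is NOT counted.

D = 296, ⌊√D⌋ = 17
descent: ρ → (-5,16,2)  [lands on river]
river: ρ → (2,16,-5)
river: ρ → (-5,14,5)
river: ρ → (5,16,-2)
river: ρ → (-2,16,5)
river: ρ → (5,14,-5)
ρ-cycle length = 6 (tail of 1 descent step not counted)

6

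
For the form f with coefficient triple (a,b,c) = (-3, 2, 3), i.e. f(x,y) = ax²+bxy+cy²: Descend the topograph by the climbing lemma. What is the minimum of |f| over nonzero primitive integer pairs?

river: ρ → (3,4,-2)
river: ρ → (-2,4,3)
river: ρ → (3,2,-3)
river: ρ → (-3,4,2)
river: ρ → (2,4,-3)
river: ρ → (-3,2,3)
closes: descent 0, river 6
min |a| on river = 2

2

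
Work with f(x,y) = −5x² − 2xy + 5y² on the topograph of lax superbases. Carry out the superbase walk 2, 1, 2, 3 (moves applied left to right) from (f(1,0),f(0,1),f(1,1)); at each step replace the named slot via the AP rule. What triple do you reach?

start (-5,5,-2) = (f(1,0),f(0,1),f(1,1))
replace slot 2: 2·((-5)+(-2)) − 5 = -19 → (-5,-19,-2)
replace slot 1: 2·((-19)+(-2)) − (-5) = -37 → (-37,-19,-2)
replace slot 2: 2·((-37)+(-2)) − (-19) = -59 → (-37,-59,-2)
replace slot 3: 2·((-37)+(-59)) − (-2) = -190 → (-37,-59,-190)

-37,-59,-190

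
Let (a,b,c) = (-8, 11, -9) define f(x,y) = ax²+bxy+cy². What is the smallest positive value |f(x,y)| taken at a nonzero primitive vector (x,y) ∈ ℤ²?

translate: b→5 (≡-11 mod 16), so (8,-11,9)→(8,5,6)
flip: (8,5,6)→(6,-5,8)
reduced (well bottom): (6,-5,8) with a≤c, −a<b≤a
well minimum |f| = |-6| = 6 (negative-definite)

6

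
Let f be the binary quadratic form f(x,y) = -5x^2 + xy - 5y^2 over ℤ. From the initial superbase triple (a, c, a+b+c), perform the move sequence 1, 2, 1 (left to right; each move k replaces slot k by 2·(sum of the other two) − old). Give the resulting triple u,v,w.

start (-5,-5,-9) = (f(1,0),f(0,1),f(1,1))
replace slot 1: 2·((-5)+(-9)) − (-5) = -23 → (-23,-5,-9)
replace slot 2: 2·((-23)+(-9)) − (-5) = -59 → (-23,-59,-9)
replace slot 1: 2·((-59)+(-9)) − (-23) = -113 → (-113,-59,-9)

-113,-59,-9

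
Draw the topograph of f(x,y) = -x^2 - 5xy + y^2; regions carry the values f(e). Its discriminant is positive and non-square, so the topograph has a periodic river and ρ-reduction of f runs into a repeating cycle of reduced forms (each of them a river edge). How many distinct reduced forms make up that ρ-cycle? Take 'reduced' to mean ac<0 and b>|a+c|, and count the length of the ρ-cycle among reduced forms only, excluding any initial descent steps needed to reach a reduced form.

D = 29, ⌊√D⌋ = 5
descent: ρ → (1,5,-1)  [lands on river]
river: ρ → (-1,5,1)
ρ-cycle length = 2 (tail of 1 descent step not counted)

2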